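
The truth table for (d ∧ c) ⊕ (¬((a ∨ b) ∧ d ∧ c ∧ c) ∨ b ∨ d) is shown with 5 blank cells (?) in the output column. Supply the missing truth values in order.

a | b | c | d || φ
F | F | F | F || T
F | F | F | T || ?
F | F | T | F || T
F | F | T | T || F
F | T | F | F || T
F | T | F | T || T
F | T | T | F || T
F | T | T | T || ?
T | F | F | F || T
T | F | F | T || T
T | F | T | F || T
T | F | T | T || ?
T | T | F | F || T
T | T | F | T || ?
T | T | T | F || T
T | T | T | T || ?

T, F, F, T, F

Row a=F, b=F, c=F, d=T: (d ∧ c) = F, (¬((a ∨ b) ∧ d ∧ c ∧ c) ∨ b ∨ d) = T, so the formula = T.
Row a=F, b=T, c=T, d=T: (d ∧ c) = T, (¬((a ∨ b) ∧ d ∧ c ∧ c) ∨ b ∨ d) = T, so the formula = F.
Row a=T, b=F, c=T, d=T: (d ∧ c) = T, (¬((a ∨ b) ∧ d ∧ c ∧ c) ∨ b ∨ d) = T, so the formula = F.
Row a=T, b=T, c=F, d=T: (d ∧ c) = F, (¬((a ∨ b) ∧ d ∧ c ∧ c) ∨ b ∨ d) = T, so the formula = T.
Row a=T, b=T, c=T, d=T: (d ∧ c) = T, (¬((a ∨ b) ∧ d ∧ c ∧ c) ∨ b ∨ d) = T, so the formula = F.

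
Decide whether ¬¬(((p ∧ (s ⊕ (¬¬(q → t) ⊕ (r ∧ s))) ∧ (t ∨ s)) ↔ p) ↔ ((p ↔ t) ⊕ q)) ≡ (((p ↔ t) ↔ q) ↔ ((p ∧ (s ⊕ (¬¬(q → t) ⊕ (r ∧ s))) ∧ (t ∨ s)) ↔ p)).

not equivalent

p | q | r | s | t | φ | ψ
- | - | - | - | - | - | -
T | T | T | T | T | F | T
T | T | T | T | F | F | T
T | T | T | F | T | F | T
T | T | T | F | F | F | T
T | T | F | T | T | T | F
T | T | F | T | F | T | F
T | T | F | F | T | F | T
T | T | F | F | F | F | T
T | F | T | T | T | T | F
T | F | T | T | F | F | T
T | F | T | F | T | T | F
T | F | T | F | F | T | F
T | F | F | T | T | F | T
T | F | F | T | F | T | F
T | F | F | F | T | T | F
T | F | F | F | F | T | F
F | T | T | T | T | T | F
F | T | T | T | F | F | T
F | T | T | F | T | T | F
F | T | T | F | F | F | T
F | T | F | T | T | T | F
F | T | F | T | F | F | T
F | T | F | F | T | T | F
F | T | F | F | F | F | T
F | F | T | T | T | F | T
F | F | T | T | F | T | F
F | F | T | F | T | F | T
F | F | T | F | F | T | F
F | F | F | T | T | F | T
F | F | F | T | F | T | F
F | F | F | F | T | F | T
F | F | F | F | F | T | F
The columns differ at p=T, q=T, r=T, s=T, t=T (φ=F, ψ=T), so they are not equivalent.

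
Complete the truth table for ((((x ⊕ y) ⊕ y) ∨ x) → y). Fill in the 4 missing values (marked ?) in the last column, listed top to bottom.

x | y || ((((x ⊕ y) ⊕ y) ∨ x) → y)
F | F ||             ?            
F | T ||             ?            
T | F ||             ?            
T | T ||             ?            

T, T, F, T

Row x=F, y=F: (((x ⊕ y) ⊕ y) ∨ x) = F, so ((((x ⊕ y) ⊕ y) ∨ x) → y) = T.
Row x=F, y=T: (((x ⊕ y) ⊕ y) ∨ x) = F, so ((((x ⊕ y) ⊕ y) ∨ x) → y) = T.
Row x=T, y=F: (((x ⊕ y) ⊕ y) ∨ x) = T, so ((((x ⊕ y) ⊕ y) ∨ x) → y) = F.
Row x=T, y=T: (((x ⊕ y) ⊕ y) ∨ x) = T, so ((((x ⊕ y) ⊕ y) ∨ x) → y) = T.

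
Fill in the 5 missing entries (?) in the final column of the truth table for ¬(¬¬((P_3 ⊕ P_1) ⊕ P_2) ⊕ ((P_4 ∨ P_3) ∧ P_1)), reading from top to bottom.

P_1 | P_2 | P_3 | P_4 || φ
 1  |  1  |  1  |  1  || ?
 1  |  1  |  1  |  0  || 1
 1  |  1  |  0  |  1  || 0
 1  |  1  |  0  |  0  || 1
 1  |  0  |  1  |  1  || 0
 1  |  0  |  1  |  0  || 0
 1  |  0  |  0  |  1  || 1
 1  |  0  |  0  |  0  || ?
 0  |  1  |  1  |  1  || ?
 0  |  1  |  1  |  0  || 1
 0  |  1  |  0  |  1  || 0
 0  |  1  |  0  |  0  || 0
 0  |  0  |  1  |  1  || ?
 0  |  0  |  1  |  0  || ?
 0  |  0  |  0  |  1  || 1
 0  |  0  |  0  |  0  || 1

Row P_1=1, P_2=1, P_3=1, P_4=1: ¬¬((P_3 ⊕ P_1) ⊕ P_2) = 1, ((P_4 ∨ P_3) ∧ P_1) = 1, (¬¬((P_3 ⊕ P_1) ⊕ P_2) ⊕ ((P_4 ∨ P_3) ∧ P_1)) = 0, so the formula = 1.
Row P_1=1, P_2=0, P_3=0, P_4=0: ¬¬((P_3 ⊕ P_1) ⊕ P_2) = 1, ((P_4 ∨ P_3) ∧ P_1) = 0, (¬¬((P_3 ⊕ P_1) ⊕ P_2) ⊕ ((P_4 ∨ P_3) ∧ P_1)) = 1, so the formula = 0.
Row P_1=0, P_2=1, P_3=1, P_4=1: ¬¬((P_3 ⊕ P_1) ⊕ P_2) = 0, ((P_4 ∨ P_3) ∧ P_1) = 0, (¬¬((P_3 ⊕ P_1) ⊕ P_2) ⊕ ((P_4 ∨ P_3) ∧ P_1)) = 0, so the formula = 1.
Row P_1=0, P_2=0, P_3=1, P_4=1: ¬¬((P_3 ⊕ P_1) ⊕ P_2) = 1, ((P_4 ∨ P_3) ∧ P_1) = 0, (¬¬((P_3 ⊕ P_1) ⊕ P_2) ⊕ ((P_4 ∨ P_3) ∧ P_1)) = 1, so the formula = 0.
Row P_1=0, P_2=0, P_3=1, P_4=0: ¬¬((P_3 ⊕ P_1) ⊕ P_2) = 1, ((P_4 ∨ P_3) ∧ P_1) = 0, (¬¬((P_3 ⊕ P_1) ⊕ P_2) ⊕ ((P_4 ∨ P_3) ∧ P_1)) = 1, so the formula = 0.

1, 0, 1, 0, 0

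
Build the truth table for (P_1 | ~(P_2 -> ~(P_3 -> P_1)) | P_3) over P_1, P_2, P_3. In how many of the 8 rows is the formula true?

7

P_1 | P_2 | P_3 | φ
--- | --- | --- | -
 T  |  T  |  T  | T
 T  |  T  |  F  | T
 T  |  F  |  T  | T
 T  |  F  |  F  | T
 F  |  T  |  T  | T
 F  |  T  |  F  | T
 F  |  F  |  T  | T
 F  |  F  |  F  | F
The formula is true on 7 of the 8 rows.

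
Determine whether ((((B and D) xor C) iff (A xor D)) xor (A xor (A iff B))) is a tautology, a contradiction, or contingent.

contingent

A  B  C  D  |  φ
F  F  F  F  |  F
F  F  F  T  |  T
F  F  T  F  |  T
F  F  T  T  |  F
F  T  F  F  |  T
F  T  F  T  |  T
F  T  T  F  |  F
F  T  T  T  |  F
T  F  F  F  |  T
T  F  F  T  |  F
T  F  T  F  |  F
T  F  T  T  |  T
T  T  F  F  |  F
T  T  F  T  |  F
T  T  T  F  |  T
T  T  T  T  |  T
8 of 16 rows are T, so the formula is contingent.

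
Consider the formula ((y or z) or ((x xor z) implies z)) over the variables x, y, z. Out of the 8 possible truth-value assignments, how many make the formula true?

x  y  z  |  (y or z)  (x xor z)  ((x xor z) implies z)  φ
T  T  T  |     T          F                T            T
T  T  F  |     T          T                F            T
T  F  T  |     T          F                T            T
T  F  F  |     F          T                F            F
F  T  T  |     T          T                T            T
F  T  F  |     T          F                T            T
F  F  T  |     T          T                T            T
F  F  F  |     F          F                T            T
The formula is true on 7 of the 8 rows.

7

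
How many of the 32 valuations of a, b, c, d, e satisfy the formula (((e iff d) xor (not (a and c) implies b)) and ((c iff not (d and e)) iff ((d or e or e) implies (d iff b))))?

7

a  b  c  d  e  |  φ
1  1  1  1  1  |  0
1  1  1  1  0  |  1
1  1  1  0  1  |  0
1  1  1  0  0  |  0
1  1  0  1  1  |  0
1  1  0  1  0  |  0
1  1  0  0  1  |  1
1  1  0  0  0  |  0
1  0  1  1  1  |  0
1  0  1  1  0  |  0
1  0  1  0  1  |  1
1  0  1  0  0  |  0
1  0  0  1  1  |  0
1  0  0  1  0  |  0
1  0  0  0  1  |  0
1  0  0  0  0  |  0
0  1  1  1  1  |  0
0  1  1  1  0  |  1
0  1  1  0  1  |  0
0  1  1  0  0  |  0
0  1  0  1  1  |  0
0  1  0  1  0  |  0
0  1  0  0  1  |  1
0  1  0  0  0  |  0
0  0  1  1  1  |  1
0  0  1  1  0  |  0
0  0  1  0  1  |  0
0  0  1  0  0  |  1
0  0  0  1  1  |  0
0  0  0  1  0  |  0
0  0  0  0  1  |  0
0  0  0  0  0  |  0
The formula is true on 7 of the 32 rows.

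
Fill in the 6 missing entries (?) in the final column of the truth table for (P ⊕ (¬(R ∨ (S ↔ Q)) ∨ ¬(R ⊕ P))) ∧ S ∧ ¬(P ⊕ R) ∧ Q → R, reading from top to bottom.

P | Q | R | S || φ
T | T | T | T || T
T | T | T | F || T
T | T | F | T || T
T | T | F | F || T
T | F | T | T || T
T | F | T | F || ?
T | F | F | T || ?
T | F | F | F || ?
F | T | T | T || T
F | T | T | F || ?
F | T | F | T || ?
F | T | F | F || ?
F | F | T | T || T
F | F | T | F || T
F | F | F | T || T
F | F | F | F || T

T, T, T, T, F, T

Row P=T, Q=F, R=T, S=F: ((P ⊕ (¬(R ∨ (S ↔ Q)) ∨ ¬(R ⊕ P))) ∧ S ∧ ¬(P ⊕ R) ∧ Q) = F, so the formula = T.
Row P=T, Q=F, R=F, S=T: ((P ⊕ (¬(R ∨ (S ↔ Q)) ∨ ¬(R ⊕ P))) ∧ S ∧ ¬(P ⊕ R) ∧ Q) = F, so the formula = T.
Row P=T, Q=F, R=F, S=F: ((P ⊕ (¬(R ∨ (S ↔ Q)) ∨ ¬(R ⊕ P))) ∧ S ∧ ¬(P ⊕ R) ∧ Q) = F, so the formula = T.
Row P=F, Q=T, R=T, S=F: ((P ⊕ (¬(R ∨ (S ↔ Q)) ∨ ¬(R ⊕ P))) ∧ S ∧ ¬(P ⊕ R) ∧ Q) = F, so the formula = T.
Row P=F, Q=T, R=F, S=T: ((P ⊕ (¬(R ∨ (S ↔ Q)) ∨ ¬(R ⊕ P))) ∧ S ∧ ¬(P ⊕ R) ∧ Q) = T, so the formula = F.
Row P=F, Q=T, R=F, S=F: ((P ⊕ (¬(R ∨ (S ↔ Q)) ∨ ¬(R ⊕ P))) ∧ S ∧ ¬(P ⊕ R) ∧ Q) = F, so the formula = T.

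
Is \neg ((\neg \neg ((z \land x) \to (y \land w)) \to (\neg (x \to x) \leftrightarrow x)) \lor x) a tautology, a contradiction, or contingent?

contradiction

x | y | z | w || (z \land x) | (y \land w) | (x \to x) | \neg (x \to x) | φ
1 | 1 | 1 | 1 ||      1      |      1      |     1     |       0        | 0
1 | 1 | 1 | 0 ||      1      |      0      |     1     |       0        | 0
1 | 1 | 0 | 1 ||      0      |      1      |     1     |       0        | 0
1 | 1 | 0 | 0 ||      0      |      0      |     1     |       0        | 0
1 | 0 | 1 | 1 ||      1      |      0      |     1     |       0        | 0
1 | 0 | 1 | 0 ||      1      |      0      |     1     |       0        | 0
1 | 0 | 0 | 1 ||      0      |      0      |     1     |       0        | 0
1 | 0 | 0 | 0 ||      0      |      0      |     1     |       0        | 0
0 | 1 | 1 | 1 ||      0      |      1      |     1     |       0        | 0
0 | 1 | 1 | 0 ||      0      |      0      |     1     |       0        | 0
0 | 1 | 0 | 1 ||      0      |      1      |     1     |       0        | 0
0 | 1 | 0 | 0 ||      0      |      0      |     1     |       0        | 0
0 | 0 | 1 | 1 ||      0      |      0      |     1     |       0        | 0
0 | 0 | 1 | 0 ||      0      |      0      |     1     |       0        | 0
0 | 0 | 0 | 1 ||      0      |      0      |     1     |       0        | 0
0 | 0 | 0 | 0 ||      0      |      0      |     1     |       0        | 0
Every row is 0, so the formula is a contradiction.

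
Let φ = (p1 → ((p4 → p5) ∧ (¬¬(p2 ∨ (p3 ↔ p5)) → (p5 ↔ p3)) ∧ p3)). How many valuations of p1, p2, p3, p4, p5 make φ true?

p1  p2  p3  p4  p5  |  φ
T   T   T   T   T   |  T
T   T   T   T   F   |  F
T   T   T   F   T   |  T
T   T   T   F   F   |  F
T   T   F   T   T   |  F
T   T   F   T   F   |  F
T   T   F   F   T   |  F
T   T   F   F   F   |  F
T   F   T   T   T   |  T
T   F   T   T   F   |  F
T   F   T   F   T   |  T
T   F   T   F   F   |  T
T   F   F   T   T   |  F
T   F   F   T   F   |  F
T   F   F   F   T   |  F
T   F   F   F   F   |  F
F   T   T   T   T   |  T
F   T   T   T   F   |  T
F   T   T   F   T   |  T
F   T   T   F   F   |  T
F   T   F   T   T   |  T
F   T   F   T   F   |  T
F   T   F   F   T   |  T
F   T   F   F   F   |  T
F   F   T   T   T   |  T
F   F   T   T   F   |  T
F   F   T   F   T   |  T
F   F   T   F   F   |  T
F   F   F   T   T   |  T
F   F   F   T   F   |  T
F   F   F   F   T   |  T
F   F   F   F   F   |  T
The formula is true on 21 of the 32 rows.

21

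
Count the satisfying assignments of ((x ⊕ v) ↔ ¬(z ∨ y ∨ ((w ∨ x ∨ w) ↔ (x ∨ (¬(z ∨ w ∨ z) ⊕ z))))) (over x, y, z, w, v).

16

x | y | z | w | v || φ
F | F | F | F | F || F
F | F | F | F | T || T
F | F | F | T | F || F
F | F | F | T | T || T
F | F | T | F | F || T
F | F | T | F | T || F
F | F | T | T | F || T
F | F | T | T | T || F
F | T | F | F | F || T
F | T | F | F | T || F
F | T | F | T | F || T
F | T | F | T | T || F
F | T | T | F | F || T
F | T | T | F | T || F
F | T | T | T | F || T
F | T | T | T | T || F
T | F | F | F | F || F
T | F | F | F | T || T
T | F | F | T | F || F
T | F | F | T | T || T
T | F | T | F | F || F
T | F | T | F | T || T
T | F | T | T | F || F
T | F | T | T | T || T
T | T | F | F | F || F
T | T | F | F | T || T
T | T | F | T | F || F
T | T | F | T | T || T
T | T | T | F | F || F
T | T | T | F | T || T
T | T | T | T | F || F
T | T | T | T | T || T
The formula is true on 16 of the 32 rows.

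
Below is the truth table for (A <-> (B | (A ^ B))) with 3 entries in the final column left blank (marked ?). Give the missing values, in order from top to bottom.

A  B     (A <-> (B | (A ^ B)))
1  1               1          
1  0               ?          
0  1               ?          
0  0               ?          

Row A=1, B=0: (B | (A ^ B)) = 1, so (A <-> (B | (A ^ B))) = 1.
Row A=0, B=1: (B | (A ^ B)) = 1, so (A <-> (B | (A ^ B))) = 0.
Row A=0, B=0: (B | (A ^ B)) = 0, so (A <-> (B | (A ^ B))) = 1.

1, 0, 1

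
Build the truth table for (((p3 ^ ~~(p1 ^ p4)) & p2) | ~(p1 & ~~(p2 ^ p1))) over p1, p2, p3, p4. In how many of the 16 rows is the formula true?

12

p1 | p2 | p3 | p4 || φ
1  | 1  | 1  | 1  || 1
1  | 1  | 1  | 0  || 1
1  | 1  | 0  | 1  || 1
1  | 1  | 0  | 0  || 1
1  | 0  | 1  | 1  || 0
1  | 0  | 1  | 0  || 0
1  | 0  | 0  | 1  || 0
1  | 0  | 0  | 0  || 0
0  | 1  | 1  | 1  || 1
0  | 1  | 1  | 0  || 1
0  | 1  | 0  | 1  || 1
0  | 1  | 0  | 0  || 1
0  | 0  | 1  | 1  || 1
0  | 0  | 1  | 0  || 1
0  | 0  | 0  | 1  || 1
0  | 0  | 0  | 0  || 1
The formula is true on 12 of the 16 rows.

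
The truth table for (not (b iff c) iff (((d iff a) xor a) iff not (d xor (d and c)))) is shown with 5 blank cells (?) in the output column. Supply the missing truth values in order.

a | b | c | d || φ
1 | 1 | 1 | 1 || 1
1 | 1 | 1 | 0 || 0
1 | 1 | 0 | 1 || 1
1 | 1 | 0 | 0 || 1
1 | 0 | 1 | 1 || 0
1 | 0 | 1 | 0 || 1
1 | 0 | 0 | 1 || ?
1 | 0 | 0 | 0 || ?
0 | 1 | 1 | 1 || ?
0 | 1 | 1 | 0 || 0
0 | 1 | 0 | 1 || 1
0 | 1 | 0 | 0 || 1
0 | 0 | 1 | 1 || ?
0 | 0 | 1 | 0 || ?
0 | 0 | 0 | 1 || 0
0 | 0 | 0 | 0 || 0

Row a=1, b=0, c=0, d=1: not (b iff c) = 0, (((d iff a) xor a) iff not (d xor (d and c))) = 1, so the formula = 0.
Row a=1, b=0, c=0, d=0: not (b iff c) = 0, (((d iff a) xor a) iff not (d xor (d and c))) = 1, so the formula = 0.
Row a=0, b=1, c=1, d=1: not (b iff c) = 0, (((d iff a) xor a) iff not (d xor (d and c))) = 0, so the formula = 1.
Row a=0, b=0, c=1, d=1: not (b iff c) = 1, (((d iff a) xor a) iff not (d xor (d and c))) = 0, so the formula = 0.
Row a=0, b=0, c=1, d=0: not (b iff c) = 1, (((d iff a) xor a) iff not (d xor (d and c))) = 1, so the formula = 1.

0, 0, 1, 0, 1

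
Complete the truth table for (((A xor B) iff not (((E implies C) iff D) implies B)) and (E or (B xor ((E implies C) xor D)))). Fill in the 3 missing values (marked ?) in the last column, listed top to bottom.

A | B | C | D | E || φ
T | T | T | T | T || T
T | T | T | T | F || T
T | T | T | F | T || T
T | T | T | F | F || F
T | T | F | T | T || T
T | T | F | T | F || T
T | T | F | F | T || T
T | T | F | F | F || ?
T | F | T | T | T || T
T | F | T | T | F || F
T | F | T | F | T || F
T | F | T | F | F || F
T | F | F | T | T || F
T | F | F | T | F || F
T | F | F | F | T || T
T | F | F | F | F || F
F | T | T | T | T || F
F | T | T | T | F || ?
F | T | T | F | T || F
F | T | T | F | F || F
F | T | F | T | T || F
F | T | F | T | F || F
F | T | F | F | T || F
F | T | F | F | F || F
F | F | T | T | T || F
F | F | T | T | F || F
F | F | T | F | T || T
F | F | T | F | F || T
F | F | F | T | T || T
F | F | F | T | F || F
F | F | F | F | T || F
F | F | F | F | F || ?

Row A=T, B=T, C=F, D=F, E=F: ((A xor B) iff not (((E implies C) iff D) implies B)) = T, (E or (B xor ((E implies C) xor D))) = F, so the formula = F.
Row A=F, B=T, C=T, D=T, E=F: ((A xor B) iff not (((E implies C) iff D) implies B)) = F, (E or (B xor ((E implies C) xor D))) = T, so the formula = F.
Row A=F, B=F, C=F, D=F, E=F: ((A xor B) iff not (((E implies C) iff D) implies B)) = T, (E or (B xor ((E implies C) xor D))) = T, so the formula = T.

F, F, T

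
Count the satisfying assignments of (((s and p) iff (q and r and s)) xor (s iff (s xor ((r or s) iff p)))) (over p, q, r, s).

6

p  q  r  s  |  (s and p)  (q and r and s)  (r or s)  ((r or s) iff p)  (s xor ((r or s) iff p))  φ
F  F  F  F  |      F             F            F             T                     T              T
F  F  F  T  |      F             F            T             F                     T              F
F  F  T  F  |      F             F            T             F                     F              F
F  F  T  T  |      F             F            T             F                     T              F
F  T  F  F  |      F             F            F             T                     T              T
F  T  F  T  |      F             F            T             F                     T              F
F  T  T  F  |      F             F            T             F                     F              F
F  T  T  T  |      F             T            T             F                     T              T
T  F  F  F  |      F             F            F             F                     F              F
T  F  F  T  |      T             F            T             T                     F              F
T  F  T  F  |      F             F            T             T                     T              T
T  F  T  T  |      T             F            T             T                     F              F
T  T  F  F  |      F             F            F             F                     F              F
T  T  F  T  |      T             F            T             T                     F              F
T  T  T  F  |      F             F            T             T                     T              T
T  T  T  T  |      T             T            T             T                     F              T
The formula is true on 6 of the 16 rows.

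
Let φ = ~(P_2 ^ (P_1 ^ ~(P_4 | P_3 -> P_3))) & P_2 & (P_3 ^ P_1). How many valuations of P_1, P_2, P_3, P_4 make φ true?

 P_1    P_2    P_3    P_4      (P_4 | P_3)  ((P_4 | P_3) -> P_3)  ~((P_4 | P_3) -> P_3)  (P_3 ^ P_1)    φ  
False  False  False  False        False             True                  False             False     False
False  False  False   True         True            False                   True             False     False
False  False   True  False         True             True                  False              True     False
False  False   True   True         True             True                  False              True     False
False   True  False  False        False             True                  False             False     False
False   True  False   True         True            False                   True             False     False
False   True   True  False         True             True                  False              True     False
False   True   True   True         True             True                  False              True     False
 True  False  False  False        False             True                  False              True     False
 True  False  False   True         True            False                   True              True     False
 True  False   True  False         True             True                  False             False     False
 True  False   True   True         True             True                  False             False     False
 True   True  False  False        False             True                  False              True      True
 True   True  False   True         True            False                   True              True     False
 True   True   True  False         True             True                  False             False     False
 True   True   True   True         True             True                  False             False     False
The formula is true on 1 of the 16 rows.

1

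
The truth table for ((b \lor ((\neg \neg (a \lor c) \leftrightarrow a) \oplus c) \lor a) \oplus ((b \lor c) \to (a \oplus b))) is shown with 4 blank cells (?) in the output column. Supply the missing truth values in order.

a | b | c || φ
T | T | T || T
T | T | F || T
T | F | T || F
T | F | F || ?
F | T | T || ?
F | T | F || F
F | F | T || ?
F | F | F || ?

F, F, T, F

Row a=T, b=F, c=F: (b \lor ((\neg \neg (a \lor c) \leftrightarrow a) \oplus c) \lor a) = T, ((b \lor c) \to (a \oplus b)) = T, so the formula = F.
Row a=F, b=T, c=T: (b \lor ((\neg \neg (a \lor c) \leftrightarrow a) \oplus c) \lor a) = T, ((b \lor c) \to (a \oplus b)) = T, so the formula = F.
Row a=F, b=F, c=T: (b \lor ((\neg \neg (a \lor c) \leftrightarrow a) \oplus c) \lor a) = T, ((b \lor c) \to (a \oplus b)) = F, so the formula = T.
Row a=F, b=F, c=F: (b \lor ((\neg \neg (a \lor c) \leftrightarrow a) \oplus c) \lor a) = T, ((b \lor c) \to (a \oplus b)) = T, so the formula = F.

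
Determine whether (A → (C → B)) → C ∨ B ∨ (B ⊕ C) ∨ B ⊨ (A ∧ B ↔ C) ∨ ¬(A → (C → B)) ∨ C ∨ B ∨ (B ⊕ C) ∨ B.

yes

  A   |   B   |   C   ||   φ   |   ψ  
 True |  True |  True ||  True |  True
 True |  True | False ||  True |  True
 True | False |  True ||  True |  True
 True | False | False || False |  True
False |  True |  True ||  True |  True
False |  True | False ||  True |  True
False | False |  True ||  True |  True
False | False | False || False |  True
In every row where φ is true, ψ is also true, so φ ⊨ ψ.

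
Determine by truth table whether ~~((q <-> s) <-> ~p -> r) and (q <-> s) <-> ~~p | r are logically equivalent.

p | q | r | s || φ | ψ
T | T | T | T || T | T
T | T | T | F || F | F
T | T | F | T || T | T
T | T | F | F || F | F
T | F | T | T || F | F
T | F | T | F || T | T
T | F | F | T || F | F
T | F | F | F || T | T
F | T | T | T || T | T
F | T | T | F || F | F
F | T | F | T || F | F
F | T | F | F || T | T
F | F | T | T || F | F
F | F | T | F || T | T
F | F | F | T || T | T
F | F | F | F || F | F
The columns for φ and ψ agree on every row, so they are logically equivalent.

equivalent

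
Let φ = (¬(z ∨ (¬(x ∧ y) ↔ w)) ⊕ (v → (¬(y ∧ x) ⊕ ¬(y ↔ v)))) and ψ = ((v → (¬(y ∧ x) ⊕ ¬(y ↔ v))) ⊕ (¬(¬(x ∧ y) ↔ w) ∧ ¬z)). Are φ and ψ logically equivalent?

x | y | z | w | v || φ | ψ
F | F | F | F | F || F | F
F | F | F | F | T || T | T
F | F | F | T | F || T | T
F | F | F | T | T || F | F
F | F | T | F | F || T | T
F | F | T | F | T || F | F
F | F | T | T | F || T | T
F | F | T | T | T || F | F
F | T | F | F | F || F | F
F | T | F | F | T || F | F
F | T | F | T | F || T | T
F | T | F | T | T || T | T
F | T | T | F | F || T | T
F | T | T | F | T || T | T
F | T | T | T | F || T | T
F | T | T | T | T || T | T
T | F | F | F | F || F | F
T | F | F | F | T || T | T
T | F | F | T | F || T | T
T | F | F | T | T || F | F
T | F | T | F | F || T | T
T | F | T | F | T || F | F
T | F | T | T | F || T | T
T | F | T | T | T || F | F
T | T | F | F | F || T | T
T | T | F | F | T || F | F
T | T | F | T | F || F | F
T | T | F | T | T || T | T
T | T | T | F | F || T | T
T | T | T | F | T || F | F
T | T | T | T | F || T | T
T | T | T | T | T || F | F
The columns for φ and ψ agree on every row, so they are logically equivalent.

equivalent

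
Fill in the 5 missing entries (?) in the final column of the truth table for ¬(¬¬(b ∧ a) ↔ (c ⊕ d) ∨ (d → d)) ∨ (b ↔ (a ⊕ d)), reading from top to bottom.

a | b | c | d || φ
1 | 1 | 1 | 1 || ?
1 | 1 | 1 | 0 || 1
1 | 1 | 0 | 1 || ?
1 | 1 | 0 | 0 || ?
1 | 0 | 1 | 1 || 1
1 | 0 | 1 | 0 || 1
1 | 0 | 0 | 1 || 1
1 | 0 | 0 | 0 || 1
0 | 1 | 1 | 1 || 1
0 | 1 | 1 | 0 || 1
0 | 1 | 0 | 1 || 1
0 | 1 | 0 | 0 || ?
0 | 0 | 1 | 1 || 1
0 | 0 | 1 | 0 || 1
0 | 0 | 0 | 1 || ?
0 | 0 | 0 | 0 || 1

0, 0, 1, 1, 1

Row a=1, b=1, c=1, d=1: ¬(¬¬(b ∧ a) ↔ (c ⊕ d) ∨ (d → d)) = 0, (b ↔ (a ⊕ d)) = 0, so the formula = 0.
Row a=1, b=1, c=0, d=1: ¬(¬¬(b ∧ a) ↔ (c ⊕ d) ∨ (d → d)) = 0, (b ↔ (a ⊕ d)) = 0, so the formula = 0.
Row a=1, b=1, c=0, d=0: ¬(¬¬(b ∧ a) ↔ (c ⊕ d) ∨ (d → d)) = 0, (b ↔ (a ⊕ d)) = 1, so the formula = 1.
Row a=0, b=1, c=0, d=0: ¬(¬¬(b ∧ a) ↔ (c ⊕ d) ∨ (d → d)) = 1, (b ↔ (a ⊕ d)) = 0, so the formula = 1.
Row a=0, b=0, c=0, d=1: ¬(¬¬(b ∧ a) ↔ (c ⊕ d) ∨ (d → d)) = 1, (b ↔ (a ⊕ d)) = 0, so the formula = 1.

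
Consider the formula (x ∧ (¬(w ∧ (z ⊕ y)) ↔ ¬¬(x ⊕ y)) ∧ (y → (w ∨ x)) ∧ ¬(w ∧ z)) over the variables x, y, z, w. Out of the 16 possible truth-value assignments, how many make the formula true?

4

x | y | z | w || (z ⊕ y) | (w ∧ (z ⊕ y)) | ¬(w ∧ (z ⊕ y)) | (x ⊕ y) | ¬(x ⊕ y) | ¬¬(x ⊕ y) | (¬(w ∧ (z ⊕ y)) ↔ ¬¬(x ⊕ y)) | (w ∨ x) | (y → (w ∨ x)) | (w ∧ z) | ¬(w ∧ z) | φ
F | F | F | F ||    F    |       F       |       T        |    F    |    T     |     F     |              F               |    F    |       T       |    F    |    T     | F
F | F | F | T ||    F    |       F       |       T        |    F    |    T     |     F     |              F               |    T    |       T       |    F    |    T     | F
F | F | T | F ||    T    |       F       |       T        |    F    |    T     |     F     |              F               |    F    |       T       |    F    |    T     | F
F | F | T | T ||    T    |       T       |       F        |    F    |    T     |     F     |              T               |    T    |       T       |    T    |    F     | F
F | T | F | F ||    T    |       F       |       T        |    T    |    F     |     T     |              T               |    F    |       F       |    F    |    T     | F
F | T | F | T ||    T    |       T       |       F        |    T    |    F     |     T     |              F               |    T    |       T       |    F    |    T     | F
F | T | T | F ||    F    |       F       |       T        |    T    |    F     |     T     |              T               |    F    |       F       |    F    |    T     | F
F | T | T | T ||    F    |       F       |       T        |    T    |    F     |     T     |              T               |    T    |       T       |    T    |    F     | F
T | F | F | F ||    F    |       F       |       T        |    T    |    F     |     T     |              T               |    T    |       T       |    F    |    T     | T
T | F | F | T ||    F    |       F       |       T        |    T    |    F     |     T     |              T               |    T    |       T       |    F    |    T     | T
T | F | T | F ||    T    |       F       |       T        |    T    |    F     |     T     |              T               |    T    |       T       |    F    |    T     | T
T | F | T | T ||    T    |       T       |       F        |    T    |    F     |     T     |              F               |    T    |       T       |    T    |    F     | F
T | T | F | F ||    T    |       F       |       T        |    F    |    T     |     F     |              F               |    T    |       T       |    F    |    T     | F
T | T | F | T ||    T    |       T       |       F        |    F    |    T     |     F     |              T               |    T    |       T       |    F    |    T     | T
T | T | T | F ||    F    |       F       |       T        |    F    |    T     |     F     |              F               |    T    |       T       |    F    |    T     | F
T | T | T | T ||    F    |       F       |       T        |    F    |    T     |     F     |              F               |    T    |       T       |    T    |    F     | F
The formula is true on 4 of the 16 rows.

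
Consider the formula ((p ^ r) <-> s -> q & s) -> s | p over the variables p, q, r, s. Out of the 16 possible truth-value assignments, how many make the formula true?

p | q | r | s || φ
1 | 1 | 1 | 1 || 1
1 | 1 | 1 | 0 || 1
1 | 1 | 0 | 1 || 1
1 | 1 | 0 | 0 || 1
1 | 0 | 1 | 1 || 1
1 | 0 | 1 | 0 || 1
1 | 0 | 0 | 1 || 1
1 | 0 | 0 | 0 || 1
0 | 1 | 1 | 1 || 1
0 | 1 | 1 | 0 || 0
0 | 1 | 0 | 1 || 1
0 | 1 | 0 | 0 || 1
0 | 0 | 1 | 1 || 1
0 | 0 | 1 | 0 || 0
0 | 0 | 0 | 1 || 1
0 | 0 | 0 | 0 || 1
The formula is true on 14 of the 16 rows.

14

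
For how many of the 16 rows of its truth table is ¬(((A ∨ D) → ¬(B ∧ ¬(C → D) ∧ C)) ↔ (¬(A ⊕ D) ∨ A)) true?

5

A | B | C | D | (A ∨ D) | (C → D) | ¬(C → D) | (B ∧ ¬(C → D) ∧ C) | ¬(B ∧ ¬(C → D) ∧ C) | (A ⊕ D) | ¬(A ⊕ D) | (¬(A ⊕ D) ∨ A) | φ
- | - | - | - | ------- | ------- | -------- | ------------------ | ------------------- | ------- | -------- | -------------- | -
T | T | T | T |    T    |    T    |    F     |         F          |          T          |    F    |    T     |       T        | F
T | T | T | F |    T    |    F    |    T     |         T          |          F          |    T    |    F     |       T        | T
T | T | F | T |    T    |    T    |    F     |         F          |          T          |    F    |    T     |       T        | F
T | T | F | F |    T    |    T    |    F     |         F          |          T          |    T    |    F     |       T        | F
T | F | T | T |    T    |    T    |    F     |         F          |          T          |    F    |    T     |       T        | F
T | F | T | F |    T    |    F    |    T     |         F          |          T          |    T    |    F     |       T        | F
T | F | F | T |    T    |    T    |    F     |         F          |          T          |    F    |    T     |       T        | F
T | F | F | F |    T    |    T    |    F     |         F          |          T          |    T    |    F     |       T        | F
F | T | T | T |    T    |    T    |    F     |         F          |          T          |    T    |    F     |       F        | T
F | T | T | F |    F    |    F    |    T     |         T          |          F          |    F    |    T     |       T        | F
F | T | F | T |    T    |    T    |    F     |         F          |          T          |    T    |    F     |       F        | T
F | T | F | F |    F    |    T    |    F     |         F          |          T          |    F    |    T     |       T        | F
F | F | T | T |    T    |    T    |    F     |         F          |          T          |    T    |    F     |       F        | T
F | F | T | F |    F    |    F    |    T     |         F          |          T          |    F    |    T     |       T        | F
F | F | F | T |    T    |    T    |    F     |         F          |          T          |    T    |    F     |       F        | T
F | F | F | F |    F    |    T    |    F     |         F          |          T          |    F    |    T     |       T        | F
The formula is true on 5 of the 16 rows.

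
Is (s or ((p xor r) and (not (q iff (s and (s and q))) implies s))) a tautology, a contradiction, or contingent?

p  q  r  s  |  φ
F  F  F  F  |  F
F  F  F  T  |  T
F  F  T  F  |  T
F  F  T  T  |  T
F  T  F  F  |  F
F  T  F  T  |  T
F  T  T  F  |  F
F  T  T  T  |  T
T  F  F  F  |  T
T  F  F  T  |  T
T  F  T  F  |  F
T  F  T  T  |  T
T  T  F  F  |  F
T  T  F  T  |  T
T  T  T  F  |  F
T  T  T  T  |  T
10 of 16 rows are T, so the formula is contingent.

contingent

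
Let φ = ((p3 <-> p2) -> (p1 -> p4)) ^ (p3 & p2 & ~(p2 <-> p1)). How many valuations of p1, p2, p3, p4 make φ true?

p1 | p2 | p3 | p4 | (p3 <-> p2) | (p1 -> p4) | ((p3 <-> p2) -> (p1 -> p4)) | (p3 & p2) | (p2 <-> p1) | ~(p2 <-> p1) | ((p3 & p2) & ~(p2 <-> p1)) | φ
-- | -- | -- | -- | ----------- | ---------- | --------------------------- | --------- | ----------- | ------------ | -------------------------- | -
1  | 1  | 1  | 1  |      1      |     1      |              1              |     1     |      1      |      0       |             0              | 1
1  | 1  | 1  | 0  |      1      |     0      |              0              |     1     |      1      |      0       |             0              | 0
1  | 1  | 0  | 1  |      0      |     1      |              1              |     0     |      1      |      0       |             0              | 1
1  | 1  | 0  | 0  |      0      |     0      |              1              |     0     |      1      |      0       |             0              | 1
1  | 0  | 1  | 1  |      0      |     1      |              1              |     0     |      0      |      1       |             0              | 1
1  | 0  | 1  | 0  |      0      |     0      |              1              |     0     |      0      |      1       |             0              | 1
1  | 0  | 0  | 1  |      1      |     1      |              1              |     0     |      0      |      1       |             0              | 1
1  | 0  | 0  | 0  |      1      |     0      |              0              |     0     |      0      |      1       |             0              | 0
0  | 1  | 1  | 1  |      1      |     1      |              1              |     1     |      0      |      1       |             1              | 0
0  | 1  | 1  | 0  |      1      |     1      |              1              |     1     |      0      |      1       |             1              | 0
0  | 1  | 0  | 1  |      0      |     1      |              1              |     0     |      0      |      1       |             0              | 1
0  | 1  | 0  | 0  |      0      |     1      |              1              |     0     |      0      |      1       |             0              | 1
0  | 0  | 1  | 1  |      0      |     1      |              1              |     0     |      1      |      0       |             0              | 1
0  | 0  | 1  | 0  |      0      |     1      |              1              |     0     |      1      |      0       |             0              | 1
0  | 0  | 0  | 1  |      1      |     1      |              1              |     0     |      1      |      0       |             0              | 1
0  | 0  | 0  | 0  |      1      |     1      |              1              |     0     |      1      |      0       |             0              | 1
The formula is true on 12 of the 16 rows.

12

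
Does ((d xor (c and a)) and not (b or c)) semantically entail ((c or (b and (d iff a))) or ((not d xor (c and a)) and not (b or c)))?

no

a | b | c | d || φ | ψ
T | T | T | T || F | T
T | T | T | F || F | T
T | T | F | T || F | T
T | T | F | F || F | F
T | F | T | T || F | T
T | F | T | F || F | T
T | F | F | T || T | F
T | F | F | F || F | T
F | T | T | T || F | T
F | T | T | F || F | T
F | T | F | T || F | F
F | T | F | F || F | T
F | F | T | T || F | T
F | F | T | F || F | T
F | F | F | T || T | F
F | F | F | F || F | T
At a=T, b=F, c=F, d=T we have φ true but ψ false, so φ does not entail ψ.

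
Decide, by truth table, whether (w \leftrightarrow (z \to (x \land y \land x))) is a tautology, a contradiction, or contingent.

x | y | z | w || (x \land y \land x) | (z \to (x \land y \land x)) | φ
F | F | F | F ||          F          |              T              | F
F | F | F | T ||          F          |              T              | T
F | F | T | F ||          F          |              F              | T
F | F | T | T ||          F          |              F              | F
F | T | F | F ||          F          |              T              | F
F | T | F | T ||          F          |              T              | T
F | T | T | F ||          F          |              F              | T
F | T | T | T ||          F          |              F              | F
T | F | F | F ||          F          |              T              | F
T | F | F | T ||          F          |              T              | T
T | F | T | F ||          F          |              F              | T
T | F | T | T ||          F          |              F              | F
T | T | F | F ||          T          |              T              | F
T | T | F | T ||          T          |              T              | T
T | T | T | F ||          T          |              T              | F
T | T | T | T ||          T          |              T              | T
8 of 16 rows are T, so the formula is contingent.

contingent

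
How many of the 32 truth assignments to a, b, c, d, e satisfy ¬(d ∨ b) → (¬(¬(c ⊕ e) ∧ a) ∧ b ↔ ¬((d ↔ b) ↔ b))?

24

a | b | c | d | e || φ
F | F | F | F | F || F
F | F | F | F | T || F
F | F | F | T | F || T
F | F | F | T | T || T
F | F | T | F | F || F
F | F | T | F | T || F
F | F | T | T | F || T
F | F | T | T | T || T
F | T | F | F | F || T
F | T | F | F | T || T
F | T | F | T | F || T
F | T | F | T | T || T
F | T | T | F | F || T
F | T | T | F | T || T
F | T | T | T | F || T
F | T | T | T | T || T
T | F | F | F | F || F
T | F | F | F | T || F
T | F | F | T | F || T
T | F | F | T | T || T
T | F | T | F | F || F
T | F | T | F | T || F
T | F | T | T | F || T
T | F | T | T | T || T
T | T | F | F | F || T
T | T | F | F | T || T
T | T | F | T | F || T
T | T | F | T | T || T
T | T | T | F | F || T
T | T | T | F | T || T
T | T | T | T | F || T
T | T | T | T | T || T
The formula is true on 24 of the 32 rows.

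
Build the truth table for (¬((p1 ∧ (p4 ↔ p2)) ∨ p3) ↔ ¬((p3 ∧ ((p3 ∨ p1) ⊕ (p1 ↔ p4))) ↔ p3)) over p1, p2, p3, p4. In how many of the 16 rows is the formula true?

p1  p2  p3  p4  |  (p4 ↔ p2)  (p1 ∧ (p4 ↔ p2))  ((p1 ∧ (p4 ↔ p2)) ∨ p3)  ¬((p1 ∧ (p4 ↔ p2)) ∨ p3)  (p3 ∨ p1)  (p1 ↔ p4)  ((p3 ∨ p1) ⊕ (p1 ↔ p4))  φ
1   1   1   1   |      1             1                     1                        0                  1          1                 0             0
1   1   1   0   |      0             0                     1                        0                  1          0                 1             1
1   1   0   1   |      1             1                     1                        0                  1          1                 0             1
1   1   0   0   |      0             0                     0                        1                  1          0                 1             0
1   0   1   1   |      0             0                     1                        0                  1          1                 0             0
1   0   1   0   |      1             1                     1                        0                  1          0                 1             1
1   0   0   1   |      0             0                     0                        1                  1          1                 0             0
1   0   0   0   |      1             1                     1                        0                  1          0                 1             1
0   1   1   1   |      1             0                     1                        0                  1          0                 1             1
0   1   1   0   |      0             0                     1                        0                  1          1                 0             0
0   1   0   1   |      1             0                     0                        1                  0          0                 0             0
0   1   0   0   |      0             0                     0                        1                  0          1                 1             0
0   0   1   1   |      0             0                     1                        0                  1          0                 1             1
0   0   1   0   |      1             0                     1                        0                  1          1                 0             0
0   0   0   1   |      0             0                     0                        1                  0          0                 0             0
0   0   0   0   |      1             0                     0                        1                  0          1                 1             0
The formula is true on 6 of the 16 rows.

6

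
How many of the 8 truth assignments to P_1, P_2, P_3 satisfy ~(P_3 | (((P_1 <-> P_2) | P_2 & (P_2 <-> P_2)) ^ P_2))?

3

P_1 | P_2 | P_3 || φ
 1  |  1  |  1  || 0
 1  |  1  |  0  || 1
 1  |  0  |  1  || 0
 1  |  0  |  0  || 1
 0  |  1  |  1  || 0
 0  |  1  |  0  || 1
 0  |  0  |  1  || 0
 0  |  0  |  0  || 0
The formula is true on 3 of the 8 rows.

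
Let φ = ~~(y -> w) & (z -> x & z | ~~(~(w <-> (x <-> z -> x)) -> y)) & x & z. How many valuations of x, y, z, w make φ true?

  x   |   y   |   z   |   w   | (y -> w) | ~(y -> w) | ~~(y -> w) | (x & z) | (z -> x) | (x <-> (z -> x)) | (w <-> (x <-> (z -> x))) | ~(w <-> (x <-> (z -> x))) |   φ  
----- | ----- | ----- | ----- | -------- | --------- | ---------- | ------- | -------- | ---------------- | ------------------------ | ------------------------- | -----
 True |  True |  True |  True |   True   |   False   |    True    |   True  |   True   |       True       |           True           |           False           |  True
 True |  True |  True | False |  False   |    True   |   False    |   True  |   True   |       True       |          False           |            True           | False
 True |  True | False |  True |   True   |   False   |    True    |  False  |   True   |       True       |           True           |           False           | False
 True |  True | False | False |  False   |    True   |   False    |  False  |   True   |       True       |          False           |            True           | False
 True | False |  True |  True |   True   |   False   |    True    |   True  |   True   |       True       |           True           |           False           |  True
 True | False |  True | False |   True   |   False   |    True    |   True  |   True   |       True       |          False           |            True           |  True
 True | False | False |  True |   True   |   False   |    True    |  False  |   True   |       True       |           True           |           False           | False
 True | False | False | False |   True   |   False   |    True    |  False  |   True   |       True       |          False           |            True           | False
False |  True |  True |  True |   True   |   False   |    True    |  False  |  False   |       True       |           True           |           False           | False
False |  True |  True | False |  False   |    True   |   False    |  False  |  False   |       True       |          False           |            True           | False
False |  True | False |  True |   True   |   False   |    True    |  False  |   True   |      False       |          False           |            True           | False
False |  True | False | False |  False   |    True   |   False    |  False  |   True   |      False       |           True           |           False           | False
False | False |  True |  True |   True   |   False   |    True    |  False  |  False   |       True       |           True           |           False           | False
False | False |  True | False |   True   |   False   |    True    |  False  |  False   |       True       |          False           |            True           | False
False | False | False |  True |   True   |   False   |    True    |  False  |   True   |      False       |          False           |            True           | False
False | False | False | False |   True   |   False   |    True    |  False  |   True   |      False       |           True           |           False           | False
The formula is true on 3 of the 16 rows.

3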